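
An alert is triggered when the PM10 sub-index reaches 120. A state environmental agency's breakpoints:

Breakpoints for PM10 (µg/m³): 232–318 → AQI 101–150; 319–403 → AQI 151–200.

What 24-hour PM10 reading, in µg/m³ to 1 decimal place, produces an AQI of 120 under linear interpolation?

265.3

AQI 120 lies in the 101–150 band, which corresponds to 232–318 µg/m³.
C = 232 + (120−101)×(318−232)/(150−101) = 232 + 19×86/49 ≈ 265.347 µg/m³ → 265.3 µg/m³ to 1 dp.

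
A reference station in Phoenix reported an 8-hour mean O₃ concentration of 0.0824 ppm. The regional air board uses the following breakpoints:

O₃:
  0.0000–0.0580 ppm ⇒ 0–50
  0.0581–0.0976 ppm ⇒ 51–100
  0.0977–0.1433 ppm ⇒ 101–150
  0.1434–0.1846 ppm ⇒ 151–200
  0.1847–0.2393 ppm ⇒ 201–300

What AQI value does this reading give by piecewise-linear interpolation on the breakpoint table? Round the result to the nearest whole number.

81

O₃: 0.0824 lies in 0.0581–0.0976, so I_lo=51, I_hi=100, C_lo=0.0581, C_hi=0.0976.
(100−51)/(0.0976−0.0581) × (0.0824−0.0581) + 51 = 49/0.0395 × 0.0243 + 51 ≈ 81.14 → 81.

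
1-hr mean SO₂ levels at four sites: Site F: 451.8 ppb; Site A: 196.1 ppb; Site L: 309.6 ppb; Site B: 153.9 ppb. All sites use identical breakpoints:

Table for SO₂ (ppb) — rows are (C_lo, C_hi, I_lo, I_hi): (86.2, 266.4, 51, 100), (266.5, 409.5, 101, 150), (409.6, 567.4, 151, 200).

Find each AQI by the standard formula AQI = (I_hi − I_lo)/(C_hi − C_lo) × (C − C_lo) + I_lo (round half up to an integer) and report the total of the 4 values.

Site F: row 409.6–567.4 (AQI 151–200). (200−151)·(451.8−409.6)/(567.4−409.6) + 151 = 49·42.2/157.8 + 151 ≈ 164.10 → 164.
Site A: row 86.2–266.4 (AQI 51–100). (100−51)·(196.1−86.2)/(266.4−86.2) + 51 = 49·109.9/180.2 + 51 ≈ 80.88 → 81.
Site L: 309.6 ∈ [266.5, 409.5] ↔ index [101, 150].
101 + (309.6−266.5)·(150−101)/(409.5−266.5) = 101 + 43.1·49/143.0 ≈ 115.77, so AQI = 116.
Site B: 153.9 ∈ [86.2, 266.4] ↔ index [51, 100].
51 + (153.9−86.2)·(100−51)/(266.4−86.2) = 51 + 67.7·49/180.2 ≈ 69.41, so AQI = 69.
AQIs: Site F=164, Site A=81, Site L=116, Site B=69. Sum = 164 + 81 + 116 + 69 = 430.

430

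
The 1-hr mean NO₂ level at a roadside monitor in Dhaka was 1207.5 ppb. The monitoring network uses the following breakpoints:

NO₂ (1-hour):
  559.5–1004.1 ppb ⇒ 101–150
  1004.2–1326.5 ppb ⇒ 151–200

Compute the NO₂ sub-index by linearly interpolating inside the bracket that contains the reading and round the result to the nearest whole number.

NO₂: 1207.5 lies in 1004.2–1326.5, so I_lo=151, I_hi=200, C_lo=1004.2, C_hi=1326.5.
(200−151)/(1326.5−1004.2) × (1207.5−1004.2) + 151 = 49/322.3 × 203.3 + 151 ≈ 181.91 → 182.

182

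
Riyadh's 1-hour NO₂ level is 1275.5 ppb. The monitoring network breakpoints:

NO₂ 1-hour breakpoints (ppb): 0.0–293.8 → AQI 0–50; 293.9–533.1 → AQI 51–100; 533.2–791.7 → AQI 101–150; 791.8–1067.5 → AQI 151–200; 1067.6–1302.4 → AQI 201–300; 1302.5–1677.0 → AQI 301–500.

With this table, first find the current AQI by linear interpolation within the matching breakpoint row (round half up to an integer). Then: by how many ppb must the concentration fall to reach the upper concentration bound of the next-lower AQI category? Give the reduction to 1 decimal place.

208.0

NO₂: 1275.5 lies in 1067.6–1302.4, so I_lo=201, I_hi=300, C_lo=1067.6, C_hi=1302.4.
(300−201)/(1302.4−1067.6) × (1275.5−1067.6) + 201 = 99/234.8 × 207.9 + 201 ≈ 288.66 → 289.
Current AQI 289 is in the Very Unhealthy range (201–300). The next-lower category tops out at AQI 200, whose upper concentration bound is 1067.5 ppb.
Reduction needed = 1275.5 − 1067.5 = 208.0 ppb.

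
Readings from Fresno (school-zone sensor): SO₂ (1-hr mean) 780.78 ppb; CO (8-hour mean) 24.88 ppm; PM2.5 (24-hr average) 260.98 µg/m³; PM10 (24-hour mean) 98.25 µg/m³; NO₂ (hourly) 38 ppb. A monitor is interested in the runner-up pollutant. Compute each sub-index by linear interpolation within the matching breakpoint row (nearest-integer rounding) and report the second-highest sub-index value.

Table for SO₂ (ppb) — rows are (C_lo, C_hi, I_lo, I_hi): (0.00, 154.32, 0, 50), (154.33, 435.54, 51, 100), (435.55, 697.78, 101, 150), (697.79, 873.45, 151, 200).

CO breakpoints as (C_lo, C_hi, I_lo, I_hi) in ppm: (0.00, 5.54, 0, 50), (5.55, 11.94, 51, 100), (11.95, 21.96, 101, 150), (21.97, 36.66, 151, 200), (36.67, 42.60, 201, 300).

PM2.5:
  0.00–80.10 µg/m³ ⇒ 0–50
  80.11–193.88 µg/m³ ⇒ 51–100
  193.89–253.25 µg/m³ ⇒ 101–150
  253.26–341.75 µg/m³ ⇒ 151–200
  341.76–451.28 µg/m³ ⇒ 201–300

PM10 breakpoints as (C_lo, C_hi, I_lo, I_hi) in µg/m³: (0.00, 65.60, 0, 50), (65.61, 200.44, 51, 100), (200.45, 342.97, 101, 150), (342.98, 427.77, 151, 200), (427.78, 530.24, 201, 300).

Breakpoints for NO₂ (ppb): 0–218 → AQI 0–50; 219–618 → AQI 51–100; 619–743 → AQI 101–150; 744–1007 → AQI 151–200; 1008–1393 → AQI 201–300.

161

SO₂ 780.78: bracket 697.79–873.45 → index 151–200; slope 49/175.66, offset 82.99.
AQI = 151 + 49/175.66·82.99 ≈ 174.15 ⇒ 174.
CO: 24.88 lies in 21.97–36.66, so I_lo=151, I_hi=200, C_lo=21.97, C_hi=36.66.
(200−151)/(36.66−21.97) × (24.88−21.97) + 151 = 49/14.69 × 2.91 + 151 ≈ 160.71 → 161.
PM2.5: 260.98 ∈ [253.26, 341.75] ↔ index [151, 200].
151 + (260.98−253.26)·(200−151)/(341.75−253.26) = 151 + 7.72·49/88.49 ≈ 155.27, so AQI = 155.
PM10: 98.25 ∈ [65.61, 200.44] ↔ index [51, 100].
51 + (98.25−65.61)·(100−51)/(200.44−65.61) = 51 + 32.64·49/134.83 ≈ 62.86, so AQI = 63.
NO₂ 38: bracket 0–218 → index 0–50; slope 50/218, offset 38.
AQI = 0 + 50/218·38 ≈ 8.72 ⇒ 9.
Sub-indices: SO₂→174, CO→161, PM2.5→155, PM10→63, NO₂→9. Ranked high→low: 174, 161, 155, 63, 9. Second-highest sub-index = 161.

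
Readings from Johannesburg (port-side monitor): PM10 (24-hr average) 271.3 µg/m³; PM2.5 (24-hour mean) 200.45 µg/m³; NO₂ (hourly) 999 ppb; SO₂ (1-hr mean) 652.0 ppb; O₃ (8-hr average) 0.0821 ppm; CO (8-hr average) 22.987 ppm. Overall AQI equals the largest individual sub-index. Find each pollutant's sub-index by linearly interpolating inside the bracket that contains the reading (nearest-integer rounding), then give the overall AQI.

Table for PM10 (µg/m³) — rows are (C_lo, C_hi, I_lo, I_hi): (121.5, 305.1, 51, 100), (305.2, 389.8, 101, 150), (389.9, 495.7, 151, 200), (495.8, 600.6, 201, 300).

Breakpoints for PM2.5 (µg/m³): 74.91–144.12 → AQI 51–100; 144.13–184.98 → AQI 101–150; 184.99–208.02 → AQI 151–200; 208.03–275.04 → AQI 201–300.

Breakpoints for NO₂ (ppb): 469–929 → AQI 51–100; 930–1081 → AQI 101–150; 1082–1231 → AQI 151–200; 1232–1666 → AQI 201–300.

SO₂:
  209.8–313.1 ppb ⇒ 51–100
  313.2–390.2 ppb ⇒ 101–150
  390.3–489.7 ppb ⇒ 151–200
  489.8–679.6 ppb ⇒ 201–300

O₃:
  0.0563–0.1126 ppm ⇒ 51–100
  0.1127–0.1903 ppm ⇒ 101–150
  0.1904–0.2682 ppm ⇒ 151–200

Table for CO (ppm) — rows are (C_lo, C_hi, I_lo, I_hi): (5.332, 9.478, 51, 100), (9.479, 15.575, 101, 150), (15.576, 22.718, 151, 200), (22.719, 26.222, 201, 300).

286

PM10: row 121.5–305.1 (AQI 51–100). (100−51)·(271.3−121.5)/(305.1−121.5) + 51 = 49·149.8/183.6 + 51 ≈ 90.98 → 91.
PM2.5: row 184.99–208.02 (AQI 151–200). (200−151)·(200.45−184.99)/(208.02−184.99) + 151 = 49·15.46/23.03 + 151 ≈ 183.89 → 184.
NO₂: 999 lies in 930–1081, so I_lo=101, I_hi=150, C_lo=930, C_hi=1081.
(150−101)/(1081−930) × (999−930) + 101 = 49/151 × 69 + 101 ≈ 123.39 → 123.
SO₂ 652.0: bracket 489.8–679.6 → index 201–300; slope 99/189.8, offset 162.2.
AQI = 201 + 99/189.8·162.2 ≈ 285.60 ⇒ 286.
O₃: 0.0821 ∈ [0.0563, 0.1126] ↔ index [51, 100].
51 + (0.0821−0.0563)·(100−51)/(0.1126−0.0563) = 51 + 0.0258·49/0.0563 ≈ 73.45, so AQI = 73.
CO: 22.987 lies in 22.719–26.222, so I_lo=201, I_hi=300, C_lo=22.719, C_hi=26.222.
(300−201)/(26.222−22.719) × (22.987−22.719) + 201 = 99/3.503 × 0.268 + 201 ≈ 208.57 → 209.
Sub-indices: PM10→91, PM2.5→184, NO₂→123, SO₂→286, O₃→73, CO→209. Overall AQI = max = 286; dominant pollutant is SO₂.
AQI 286: Very Unhealthy.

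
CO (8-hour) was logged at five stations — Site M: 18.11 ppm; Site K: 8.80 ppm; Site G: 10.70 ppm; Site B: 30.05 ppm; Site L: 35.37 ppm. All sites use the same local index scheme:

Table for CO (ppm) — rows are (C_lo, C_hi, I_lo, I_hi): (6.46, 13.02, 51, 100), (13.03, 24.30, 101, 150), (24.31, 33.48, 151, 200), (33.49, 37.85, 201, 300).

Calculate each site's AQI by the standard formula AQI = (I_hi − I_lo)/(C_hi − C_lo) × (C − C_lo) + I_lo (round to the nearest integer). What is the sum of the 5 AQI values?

Site M: row 13.03–24.30 (AQI 101–150). (150−101)·(18.11−13.03)/(24.30−13.03) + 101 = 49·5.08/11.27 + 101 ≈ 123.09 → 123.
Site K: 8.80 lies in 6.46–13.02, so I_lo=51, I_hi=100, C_lo=6.46, C_hi=13.02.
(100−51)/(13.02−6.46) × (8.80−6.46) + 51 = 49/6.56 × 2.34 + 51 ≈ 68.48 → 68.
Site G: 10.70 ∈ [6.46, 13.02] ↔ index [51, 100].
51 + (10.70−6.46)·(100−51)/(13.02−6.46) = 51 + 4.24·49/6.56 ≈ 82.67, so AQI = 83.
Site B: 30.05 ∈ [24.31, 33.48] ↔ index [151, 200].
151 + (30.05−24.31)·(200−151)/(33.48−24.31) = 151 + 5.74·49/9.17 ≈ 181.67, so AQI = 182.
Site L: row 33.49–37.85 (AQI 201–300). (300−201)·(35.37−33.49)/(37.85−33.49) + 201 = 99·1.88/4.36 + 201 ≈ 243.69 → 244.
AQIs: Site M=123, Site K=68, Site G=83, Site B=182, Site L=244. Sum = 123 + 68 + 83 + 182 + 244 = 700.

700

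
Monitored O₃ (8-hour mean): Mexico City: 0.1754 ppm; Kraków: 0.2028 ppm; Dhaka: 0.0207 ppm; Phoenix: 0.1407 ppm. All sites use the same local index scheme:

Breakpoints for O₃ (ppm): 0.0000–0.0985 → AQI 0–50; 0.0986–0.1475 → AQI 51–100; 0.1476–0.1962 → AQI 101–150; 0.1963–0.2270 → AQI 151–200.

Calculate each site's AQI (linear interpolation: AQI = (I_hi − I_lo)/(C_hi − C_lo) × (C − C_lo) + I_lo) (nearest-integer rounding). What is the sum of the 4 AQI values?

394

Mexico City 0.1754: bracket 0.1476–0.1962 → index 101–150; slope 49/0.0486, offset 0.0278.
AQI = 101 + 49/0.0486·0.0278 ≈ 129.03 ⇒ 129.
Kraków: row 0.1963–0.2270 (AQI 151–200). (200−151)·(0.2028−0.1963)/(0.2270−0.1963) + 151 = 49·0.0065/0.0307 + 151 ≈ 161.37 → 161.
Dhaka 0.0207: bracket 0.0000–0.0985 → index 0–50; slope 50/0.0985, offset 0.0207.
AQI = 0 + 50/0.0985·0.0207 ≈ 10.51 ⇒ 11.
Phoenix 0.1407: bracket 0.0986–0.1475 → index 51–100; slope 49/0.0489, offset 0.0421.
AQI = 51 + 49/0.0489·0.0421 ≈ 93.19 ⇒ 93.
AQIs: Mexico City=129, Kraków=161, Dhaka=11, Phoenix=93. Sum = 129 + 161 + 11 + 93 = 394.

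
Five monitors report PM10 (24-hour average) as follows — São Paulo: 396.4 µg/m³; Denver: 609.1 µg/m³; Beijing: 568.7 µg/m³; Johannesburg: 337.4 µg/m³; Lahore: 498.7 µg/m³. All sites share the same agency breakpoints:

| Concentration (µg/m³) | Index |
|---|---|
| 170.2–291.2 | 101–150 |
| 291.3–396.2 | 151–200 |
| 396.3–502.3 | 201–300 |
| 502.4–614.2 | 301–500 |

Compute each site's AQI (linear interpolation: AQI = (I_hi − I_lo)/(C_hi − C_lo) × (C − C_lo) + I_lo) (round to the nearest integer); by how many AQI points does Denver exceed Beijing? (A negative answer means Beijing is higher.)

São Paulo 396.4: bracket 396.3–502.3 → index 201–300; slope 99/106.0, offset 0.1.
AQI = 201 + 99/106.0·0.1 ≈ 201.09 ⇒ 201.
Denver 609.1: bracket 502.4–614.2 → index 301–500; slope 199/111.8, offset 106.7.
AQI = 301 + 199/111.8·106.7 ≈ 490.92 ⇒ 491.
Beijing: row 502.4–614.2 (AQI 301–500). (500−301)·(568.7−502.4)/(614.2−502.4) + 301 = 199·66.3/111.8 + 301 ≈ 419.01 → 419.
Johannesburg: 337.4 lies in 291.3–396.2, so I_lo=151, I_hi=200, C_lo=291.3, C_hi=396.2.
(200−151)/(396.2−291.3) × (337.4−291.3) + 151 = 49/104.9 × 46.1 + 151 ≈ 172.53 → 173.
Lahore: row 396.3–502.3 (AQI 201–300). (300−201)·(498.7−396.3)/(502.3−396.3) + 201 = 99·102.4/106.0 + 201 ≈ 296.64 → 297.
AQIs: São Paulo=201, Denver=491, Beijing=419, Johannesburg=173, Lahore=297. Denver (491) − Beijing (419) = 72.

72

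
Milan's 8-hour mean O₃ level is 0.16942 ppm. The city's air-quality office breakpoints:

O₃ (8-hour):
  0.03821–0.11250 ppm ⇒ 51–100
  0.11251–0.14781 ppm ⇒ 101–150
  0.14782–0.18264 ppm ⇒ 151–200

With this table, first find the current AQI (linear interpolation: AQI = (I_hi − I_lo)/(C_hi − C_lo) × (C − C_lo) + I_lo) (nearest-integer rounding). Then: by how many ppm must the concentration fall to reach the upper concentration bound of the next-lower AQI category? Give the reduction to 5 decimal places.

0.02161

O₃: row 0.14782–0.18264 (AQI 151–200). (200−151)·(0.16942−0.14782)/(0.18264−0.14782) + 151 = 49·0.02160/0.03482 + 151 ≈ 181.40 → 181.
Current AQI 181 is in the Unhealthy range (151–200). The next-lower category tops out at AQI 150, whose upper concentration bound is 0.14781 ppm.
Reduction needed = 0.16942 − 0.14781 = 0.02161 ppm.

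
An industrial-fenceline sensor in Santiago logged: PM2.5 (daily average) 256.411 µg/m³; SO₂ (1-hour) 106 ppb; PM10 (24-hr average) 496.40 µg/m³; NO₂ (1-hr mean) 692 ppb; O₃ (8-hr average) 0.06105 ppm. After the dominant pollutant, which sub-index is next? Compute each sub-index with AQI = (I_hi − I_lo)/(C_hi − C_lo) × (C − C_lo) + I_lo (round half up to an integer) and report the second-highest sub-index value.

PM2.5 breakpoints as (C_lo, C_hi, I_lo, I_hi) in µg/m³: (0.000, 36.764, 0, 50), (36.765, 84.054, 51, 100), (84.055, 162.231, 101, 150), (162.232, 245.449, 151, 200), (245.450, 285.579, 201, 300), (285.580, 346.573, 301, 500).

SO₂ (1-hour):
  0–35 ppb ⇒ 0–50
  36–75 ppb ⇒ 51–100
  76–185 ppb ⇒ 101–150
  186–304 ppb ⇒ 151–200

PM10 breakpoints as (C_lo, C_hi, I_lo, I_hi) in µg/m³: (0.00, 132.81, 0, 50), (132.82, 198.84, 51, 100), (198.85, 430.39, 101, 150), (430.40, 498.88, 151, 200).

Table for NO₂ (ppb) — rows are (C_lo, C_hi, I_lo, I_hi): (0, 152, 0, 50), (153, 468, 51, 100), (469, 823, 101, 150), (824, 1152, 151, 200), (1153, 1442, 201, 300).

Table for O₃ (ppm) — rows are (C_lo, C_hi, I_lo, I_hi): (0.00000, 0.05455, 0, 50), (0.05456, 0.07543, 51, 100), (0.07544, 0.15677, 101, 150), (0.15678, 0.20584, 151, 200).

198

PM2.5: row 245.450–285.579 (AQI 201–300). (300−201)·(256.411−245.450)/(285.579−245.450) + 201 = 99·10.961/40.129 + 201 ≈ 228.04 → 228.
SO₂ 106: bracket 76–185 → index 101–150; slope 49/109, offset 30.
AQI = 101 + 49/109·30 ≈ 114.49 ⇒ 114.
PM10: row 430.40–498.88 (AQI 151–200). (200−151)·(496.40−430.40)/(498.88−430.40) + 151 = 49·66.00/68.48 + 151 ≈ 198.23 → 198.
NO₂: 692 lies in 469–823, so I_lo=101, I_hi=150, C_lo=469, C_hi=823.
(150−101)/(823−469) × (692−469) + 101 = 49/354 × 223 + 101 ≈ 131.87 → 132.
O₃: 0.06105 ∈ [0.05456, 0.07543] ↔ index [51, 100].
51 + (0.06105−0.05456)·(100−51)/(0.07543−0.05456) = 51 + 0.00649·49/0.02087 ≈ 66.24, so AQI = 66.
Sub-indices: PM2.5→228, SO₂→114, PM10→198, NO₂→132, O₃→66. Ranked high→low: 228, 198, 132, 114, 66. Second-highest sub-index = 198.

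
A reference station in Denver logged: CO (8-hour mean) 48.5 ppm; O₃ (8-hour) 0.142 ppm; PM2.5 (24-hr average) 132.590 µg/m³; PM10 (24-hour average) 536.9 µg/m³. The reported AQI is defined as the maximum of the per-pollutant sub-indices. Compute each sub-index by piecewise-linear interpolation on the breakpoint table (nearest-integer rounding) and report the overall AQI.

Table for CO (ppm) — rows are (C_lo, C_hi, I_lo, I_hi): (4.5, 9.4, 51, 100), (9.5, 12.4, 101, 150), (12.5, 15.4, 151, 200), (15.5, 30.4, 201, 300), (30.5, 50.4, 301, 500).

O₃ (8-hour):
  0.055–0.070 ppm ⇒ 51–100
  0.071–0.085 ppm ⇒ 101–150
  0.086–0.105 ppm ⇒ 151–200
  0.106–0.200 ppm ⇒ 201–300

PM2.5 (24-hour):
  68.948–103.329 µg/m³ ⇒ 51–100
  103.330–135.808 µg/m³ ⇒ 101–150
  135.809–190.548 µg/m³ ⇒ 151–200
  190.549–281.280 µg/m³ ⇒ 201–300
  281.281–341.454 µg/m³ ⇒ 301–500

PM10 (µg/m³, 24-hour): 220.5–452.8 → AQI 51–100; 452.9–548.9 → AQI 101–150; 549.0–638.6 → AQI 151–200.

481

CO: 48.5 lies in 30.5–50.4, so I_lo=301, I_hi=500, C_lo=30.5, C_hi=50.4.
(500−301)/(50.4−30.5) × (48.5−30.5) + 301 = 199/19.9 × 18.0 + 301 ≈ 481.00 → 481.
O₃: row 0.106–0.200 (AQI 201–300). (300−201)·(0.142−0.106)/(0.200−0.106) + 201 = 99·0.036/0.094 + 201 ≈ 238.91 → 239.
PM2.5: 132.590 ∈ [103.330, 135.808] ↔ index [101, 150].
101 + (132.590−103.330)·(150−101)/(135.808−103.330) = 101 + 29.260·49/32.478 ≈ 145.14, so AQI = 145.
PM10: row 452.9–548.9 (AQI 101–150). (150−101)·(536.9−452.9)/(548.9−452.9) + 101 = 49·84.0/96.0 + 101 ≈ 143.88 → 144.
Sub-indices: CO→481, O₃→239, PM2.5→145, PM10→144. Overall AQI = max = 481; dominant pollutant is CO.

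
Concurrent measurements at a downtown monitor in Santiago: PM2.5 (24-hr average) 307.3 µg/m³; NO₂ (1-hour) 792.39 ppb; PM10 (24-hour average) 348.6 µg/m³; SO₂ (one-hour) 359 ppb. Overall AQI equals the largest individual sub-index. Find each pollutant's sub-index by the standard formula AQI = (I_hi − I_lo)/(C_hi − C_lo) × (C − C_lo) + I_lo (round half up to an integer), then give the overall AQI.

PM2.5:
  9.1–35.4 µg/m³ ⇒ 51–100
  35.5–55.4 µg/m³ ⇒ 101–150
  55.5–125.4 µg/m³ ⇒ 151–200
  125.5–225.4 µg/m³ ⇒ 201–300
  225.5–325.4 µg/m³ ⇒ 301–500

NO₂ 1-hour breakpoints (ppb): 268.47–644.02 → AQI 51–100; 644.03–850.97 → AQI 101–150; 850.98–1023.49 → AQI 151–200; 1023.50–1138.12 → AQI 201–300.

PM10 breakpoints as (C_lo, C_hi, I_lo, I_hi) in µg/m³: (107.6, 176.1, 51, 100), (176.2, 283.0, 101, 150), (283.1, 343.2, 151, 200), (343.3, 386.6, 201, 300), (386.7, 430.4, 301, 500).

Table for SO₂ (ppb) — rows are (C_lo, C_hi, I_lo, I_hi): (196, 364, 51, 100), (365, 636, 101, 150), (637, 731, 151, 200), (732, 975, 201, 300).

PM2.5 307.3: bracket 225.5–325.4 → index 301–500; slope 199/99.9, offset 81.8.
AQI = 301 + 199/99.9·81.8 ≈ 463.94 ⇒ 464.
NO₂: 792.39 lies in 644.03–850.97, so I_lo=101, I_hi=150, C_lo=644.03, C_hi=850.97.
(150−101)/(850.97−644.03) × (792.39−644.03) + 101 = 49/206.94 × 148.36 + 101 ≈ 136.13 → 136.
PM10: row 343.3–386.6 (AQI 201–300). (300−201)·(348.6−343.3)/(386.6−343.3) + 201 = 99·5.3/43.3 + 201 ≈ 213.12 → 213.
SO₂: row 196–364 (AQI 51–100). (100−51)·(359−196)/(364−196) + 51 = 49·163/168 + 51 ≈ 98.54 → 99.
Sub-indices: PM2.5→464, NO₂→136, PM10→213, SO₂→99. Overall AQI = max = 464; dominant pollutant is PM2.5.

464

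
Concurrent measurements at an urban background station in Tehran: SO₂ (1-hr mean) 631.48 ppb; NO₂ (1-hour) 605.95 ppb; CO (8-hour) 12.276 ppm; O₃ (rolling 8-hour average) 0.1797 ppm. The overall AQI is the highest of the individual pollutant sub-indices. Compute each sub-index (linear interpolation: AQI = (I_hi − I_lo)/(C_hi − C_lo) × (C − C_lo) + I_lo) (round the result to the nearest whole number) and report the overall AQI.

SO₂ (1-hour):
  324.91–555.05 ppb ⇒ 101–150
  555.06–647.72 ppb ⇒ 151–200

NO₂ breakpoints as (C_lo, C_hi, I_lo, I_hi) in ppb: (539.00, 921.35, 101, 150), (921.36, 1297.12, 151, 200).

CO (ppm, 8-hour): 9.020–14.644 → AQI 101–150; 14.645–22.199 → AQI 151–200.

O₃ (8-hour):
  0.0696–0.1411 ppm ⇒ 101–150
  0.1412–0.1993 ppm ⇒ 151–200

SO₂: 631.48 ∈ [555.06, 647.72] ↔ index [151, 200].
151 + (631.48−555.06)·(200−151)/(647.72−555.06) = 151 + 76.42·49/92.66 ≈ 191.41, so AQI = 191.
NO₂ 605.95: bracket 539.00–921.35 → index 101–150; slope 49/382.35, offset 66.95.
AQI = 101 + 49/382.35·66.95 ≈ 109.58 ⇒ 110.
CO: row 9.020–14.644 (AQI 101–150). (150−101)·(12.276−9.020)/(14.644−9.020) + 101 = 49·3.256/5.624 + 101 ≈ 129.37 → 129.
O₃: 0.1797 lies in 0.1412–0.1993, so I_lo=151, I_hi=200, C_lo=0.1412, C_hi=0.1993.
(200−151)/(0.1993−0.1412) × (0.1797−0.1412) + 151 = 49/0.0581 × 0.0385 + 151 ≈ 183.47 → 183.
Sub-indices: SO₂→191, NO₂→110, CO→129, O₃→183. Overall AQI = max = 191; dominant pollutant is SO₂.

191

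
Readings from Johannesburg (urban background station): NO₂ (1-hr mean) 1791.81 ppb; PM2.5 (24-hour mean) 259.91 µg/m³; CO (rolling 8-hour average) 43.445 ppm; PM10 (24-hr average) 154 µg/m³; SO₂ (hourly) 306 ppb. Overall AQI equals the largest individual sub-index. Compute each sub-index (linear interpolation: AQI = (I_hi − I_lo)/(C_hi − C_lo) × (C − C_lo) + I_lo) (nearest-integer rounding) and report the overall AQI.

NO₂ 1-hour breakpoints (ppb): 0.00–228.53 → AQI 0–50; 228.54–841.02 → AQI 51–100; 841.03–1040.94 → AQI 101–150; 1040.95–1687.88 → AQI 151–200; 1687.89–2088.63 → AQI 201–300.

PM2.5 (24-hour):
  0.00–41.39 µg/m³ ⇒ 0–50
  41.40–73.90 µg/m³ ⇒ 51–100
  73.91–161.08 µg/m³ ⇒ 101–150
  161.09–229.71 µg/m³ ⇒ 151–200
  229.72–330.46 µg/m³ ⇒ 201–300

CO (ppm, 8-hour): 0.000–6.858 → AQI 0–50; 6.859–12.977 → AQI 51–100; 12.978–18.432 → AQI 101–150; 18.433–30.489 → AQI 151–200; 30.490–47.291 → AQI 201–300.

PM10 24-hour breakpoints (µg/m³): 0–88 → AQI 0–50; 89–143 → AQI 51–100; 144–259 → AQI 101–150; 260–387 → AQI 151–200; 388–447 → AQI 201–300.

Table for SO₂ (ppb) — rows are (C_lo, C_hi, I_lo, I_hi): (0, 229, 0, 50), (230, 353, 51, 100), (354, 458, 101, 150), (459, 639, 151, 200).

NO₂ 1791.81: bracket 1687.89–2088.63 → index 201–300; slope 99/400.74, offset 103.92.
AQI = 201 + 99/400.74·103.92 ≈ 226.67 ⇒ 227.
PM2.5: row 229.72–330.46 (AQI 201–300). (300−201)·(259.91−229.72)/(330.46−229.72) + 201 = 99·30.19/100.74 + 201 ≈ 230.67 → 231.
CO 43.445: bracket 30.490–47.291 → index 201–300; slope 99/16.801, offset 12.955.
AQI = 201 + 99/16.801·12.955 ≈ 277.34 ⇒ 277.
PM10: 154 ∈ [144, 259] ↔ index [101, 150].
101 + (154−144)·(150−101)/(259−144) = 101 + 10·49/115 ≈ 105.26, so AQI = 105.
SO₂ 306: bracket 230–353 → index 51–100; slope 49/123, offset 76.
AQI = 51 + 49/123·76 ≈ 81.28 ⇒ 81.
Sub-indices: NO₂→227, PM2.5→231, CO→277, PM10→105, SO₂→81. Overall AQI = max = 277; dominant pollutant is CO.

277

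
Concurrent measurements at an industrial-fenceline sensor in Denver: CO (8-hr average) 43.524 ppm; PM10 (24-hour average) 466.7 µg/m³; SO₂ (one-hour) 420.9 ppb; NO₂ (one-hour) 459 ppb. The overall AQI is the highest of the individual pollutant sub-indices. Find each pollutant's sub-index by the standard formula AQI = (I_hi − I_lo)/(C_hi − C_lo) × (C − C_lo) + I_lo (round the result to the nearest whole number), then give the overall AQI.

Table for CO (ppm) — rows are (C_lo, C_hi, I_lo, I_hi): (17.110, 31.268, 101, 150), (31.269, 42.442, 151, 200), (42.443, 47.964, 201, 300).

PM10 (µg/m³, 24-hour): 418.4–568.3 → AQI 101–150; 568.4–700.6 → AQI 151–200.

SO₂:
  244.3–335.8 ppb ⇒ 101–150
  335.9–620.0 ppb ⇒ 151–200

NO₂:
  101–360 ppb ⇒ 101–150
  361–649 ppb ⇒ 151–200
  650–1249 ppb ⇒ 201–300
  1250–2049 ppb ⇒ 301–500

CO: 43.524 lies in 42.443–47.964, so I_lo=201, I_hi=300, C_lo=42.443, C_hi=47.964.
(300−201)/(47.964−42.443) × (43.524−42.443) + 201 = 99/5.521 × 1.081 + 201 ≈ 220.38 → 220.
PM10: 466.7 lies in 418.4–568.3, so I_lo=101, I_hi=150, C_lo=418.4, C_hi=568.3.
(150−101)/(568.3−418.4) × (466.7−418.4) + 101 = 49/149.9 × 48.3 + 101 ≈ 116.79 → 117.
SO₂: 420.9 lies in 335.9–620.0, so I_lo=151, I_hi=200, C_lo=335.9, C_hi=620.0.
(200−151)/(620.0−335.9) × (420.9−335.9) + 151 = 49/284.1 × 85.0 + 151 ≈ 165.66 → 166.
NO₂: 459 lies in 361–649, so I_lo=151, I_hi=200, C_lo=361, C_hi=649.
(200−151)/(649−361) × (459−361) + 151 = 49/288 × 98 + 151 ≈ 167.67 → 168.
Sub-indices: CO→220, PM10→117, SO₂→166, NO₂→168. Overall AQI = max = 220; dominant pollutant is CO.

220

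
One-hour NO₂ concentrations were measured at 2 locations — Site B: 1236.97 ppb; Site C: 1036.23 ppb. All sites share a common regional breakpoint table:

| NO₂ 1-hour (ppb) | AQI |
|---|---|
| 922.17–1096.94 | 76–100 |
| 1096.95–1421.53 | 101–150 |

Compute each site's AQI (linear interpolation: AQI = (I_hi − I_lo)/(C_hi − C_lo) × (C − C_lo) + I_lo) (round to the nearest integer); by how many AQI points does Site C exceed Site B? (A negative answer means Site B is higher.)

-30

Site B: 1236.97 ∈ [1096.95, 1421.53] ↔ index [101, 150].
101 + (1236.97−1096.95)·(150−101)/(1421.53−1096.95) = 101 + 140.02·49/324.58 ≈ 122.14, so AQI = 122.
Site C 1036.23: bracket 922.17–1096.94 → index 76–100; slope 24/174.77, offset 114.06.
AQI = 76 + 24/174.77·114.06 ≈ 91.66 ⇒ 92.
AQIs: Site B=122, Site C=92. Site C (92) − Site B (122) = -30.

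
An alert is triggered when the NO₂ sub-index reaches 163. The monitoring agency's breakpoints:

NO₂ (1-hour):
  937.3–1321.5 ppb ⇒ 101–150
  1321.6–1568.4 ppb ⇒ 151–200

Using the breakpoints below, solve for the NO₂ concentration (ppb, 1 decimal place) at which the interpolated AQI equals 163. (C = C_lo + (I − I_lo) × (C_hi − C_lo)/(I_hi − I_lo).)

1382.0

AQI 163 lies in the 151–200 band, which corresponds to 1321.6–1568.4 ppb.
C = 1321.6 + (163−151)×(1568.4−1321.6)/(200−151) = 1321.6 + 12×246.8/49 ≈ 1382.041 ppb → 1382.0 ppb to 1 dp.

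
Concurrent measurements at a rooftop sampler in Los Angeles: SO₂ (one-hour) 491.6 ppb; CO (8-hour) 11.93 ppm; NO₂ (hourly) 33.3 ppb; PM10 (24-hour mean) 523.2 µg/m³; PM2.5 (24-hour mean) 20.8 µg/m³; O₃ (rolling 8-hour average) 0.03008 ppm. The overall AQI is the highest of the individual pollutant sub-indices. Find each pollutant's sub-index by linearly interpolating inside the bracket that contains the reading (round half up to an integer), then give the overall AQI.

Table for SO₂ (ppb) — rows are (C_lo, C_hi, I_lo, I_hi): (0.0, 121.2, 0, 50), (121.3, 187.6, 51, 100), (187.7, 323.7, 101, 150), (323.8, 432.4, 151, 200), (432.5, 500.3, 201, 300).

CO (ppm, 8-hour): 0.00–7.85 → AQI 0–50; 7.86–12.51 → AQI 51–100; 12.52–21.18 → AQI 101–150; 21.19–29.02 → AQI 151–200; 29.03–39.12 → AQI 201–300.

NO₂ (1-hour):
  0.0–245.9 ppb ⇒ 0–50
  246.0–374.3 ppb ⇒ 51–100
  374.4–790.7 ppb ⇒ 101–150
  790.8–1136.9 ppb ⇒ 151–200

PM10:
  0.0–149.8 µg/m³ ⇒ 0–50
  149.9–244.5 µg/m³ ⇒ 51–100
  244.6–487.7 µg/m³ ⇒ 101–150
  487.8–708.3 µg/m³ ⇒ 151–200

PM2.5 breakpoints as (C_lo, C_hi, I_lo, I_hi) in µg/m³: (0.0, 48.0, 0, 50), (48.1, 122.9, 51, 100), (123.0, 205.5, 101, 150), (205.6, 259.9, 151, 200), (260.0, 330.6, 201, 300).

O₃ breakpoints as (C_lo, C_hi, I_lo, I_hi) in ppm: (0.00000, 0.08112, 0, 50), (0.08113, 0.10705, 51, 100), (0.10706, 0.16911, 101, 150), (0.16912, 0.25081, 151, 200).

SO₂: row 432.5–500.3 (AQI 201–300). (300−201)·(491.6−432.5)/(500.3−432.5) + 201 = 99·59.1/67.8 + 201 ≈ 287.30 → 287.
CO: 11.93 ∈ [7.86, 12.51] ↔ index [51, 100].
51 + (11.93−7.86)·(100−51)/(12.51−7.86) = 51 + 4.07·49/4.65 ≈ 93.89, so AQI = 94.
NO₂: 33.3 ∈ [0.0, 245.9] ↔ index [0, 50].
0 + (33.3−0.0)·(50−0)/(245.9−0.0) = 0 + 33.3·50/245.9 ≈ 6.77, so AQI = 7.
PM10 523.2: bracket 487.8–708.3 → index 151–200; slope 49/220.5, offset 35.4.
AQI = 151 + 49/220.5·35.4 ≈ 158.87 ⇒ 159.
PM2.5 20.8: bracket 0.0–48.0 → index 0–50; slope 50/48.0, offset 20.8.
AQI = 0 + 50/48.0·20.8 ≈ 21.67 ⇒ 22.
O₃: 0.03008 ∈ [0.00000, 0.08112] ↔ index [0, 50].
0 + (0.03008−0.00000)·(50−0)/(0.08112−0.00000) = 0 + 0.03008·50/0.08112 ≈ 18.54, so AQI = 19.
Sub-indices: SO₂→287, CO→94, NO₂→7, PM10→159, PM2.5→22, O₃→19. Overall AQI = max = 287; dominant pollutant is SO₂.
AQI 287: Very Unhealthy.

287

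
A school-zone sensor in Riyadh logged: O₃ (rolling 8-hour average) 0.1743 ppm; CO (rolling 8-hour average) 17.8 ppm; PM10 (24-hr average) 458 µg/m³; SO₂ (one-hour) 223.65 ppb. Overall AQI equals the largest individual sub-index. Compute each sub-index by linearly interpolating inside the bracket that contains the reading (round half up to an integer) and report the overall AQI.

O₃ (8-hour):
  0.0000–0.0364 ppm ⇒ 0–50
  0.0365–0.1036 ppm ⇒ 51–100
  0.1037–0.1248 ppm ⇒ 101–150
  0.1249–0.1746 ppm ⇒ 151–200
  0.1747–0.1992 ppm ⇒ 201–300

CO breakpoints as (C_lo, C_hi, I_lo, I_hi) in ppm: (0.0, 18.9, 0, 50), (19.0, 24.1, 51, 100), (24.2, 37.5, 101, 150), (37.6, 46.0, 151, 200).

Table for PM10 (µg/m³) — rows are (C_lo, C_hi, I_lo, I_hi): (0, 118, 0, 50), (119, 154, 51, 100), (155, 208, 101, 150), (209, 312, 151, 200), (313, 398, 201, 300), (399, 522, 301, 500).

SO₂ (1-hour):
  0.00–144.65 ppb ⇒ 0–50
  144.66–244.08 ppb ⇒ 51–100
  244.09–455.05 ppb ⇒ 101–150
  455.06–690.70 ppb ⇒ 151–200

396

O₃: row 0.1249–0.1746 (AQI 151–200). (200−151)·(0.1743−0.1249)/(0.1746−0.1249) + 151 = 49·0.0494/0.0497 + 151 ≈ 199.70 → 200.
CO: 17.8 ∈ [0.0, 18.9] ↔ index [0, 50].
0 + (17.8−0.0)·(50−0)/(18.9−0.0) = 0 + 17.8·50/18.9 ≈ 47.09, so AQI = 47.
PM10: 458 ∈ [399, 522] ↔ index [301, 500].
301 + (458−399)·(500−301)/(522−399) = 301 + 59·199/123 ≈ 396.46, so AQI = 396.
SO₂ 223.65: bracket 144.66–244.08 → index 51–100; slope 49/99.42, offset 78.99.
AQI = 51 + 49/99.42·78.99 ≈ 89.93 ⇒ 90.
Sub-indices: O₃→200, CO→47, PM10→396, SO₂→90. Overall AQI = max = 396; dominant pollutant is PM10.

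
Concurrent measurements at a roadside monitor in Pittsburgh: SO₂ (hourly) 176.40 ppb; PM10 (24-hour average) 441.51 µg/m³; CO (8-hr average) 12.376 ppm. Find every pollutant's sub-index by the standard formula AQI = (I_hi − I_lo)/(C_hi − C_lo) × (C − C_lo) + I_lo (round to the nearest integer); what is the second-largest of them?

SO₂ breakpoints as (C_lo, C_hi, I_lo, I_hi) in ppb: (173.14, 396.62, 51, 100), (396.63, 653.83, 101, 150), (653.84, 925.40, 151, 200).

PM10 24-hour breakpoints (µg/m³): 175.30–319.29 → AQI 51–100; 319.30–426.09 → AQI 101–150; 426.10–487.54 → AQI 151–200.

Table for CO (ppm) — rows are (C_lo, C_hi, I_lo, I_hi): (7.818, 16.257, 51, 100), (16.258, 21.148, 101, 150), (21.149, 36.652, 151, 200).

SO₂: row 173.14–396.62 (AQI 51–100). (100−51)·(176.40−173.14)/(396.62−173.14) + 51 = 49·3.26/223.48 + 51 ≈ 51.71 → 52.
PM10: 441.51 lies in 426.10–487.54, so I_lo=151, I_hi=200, C_lo=426.10, C_hi=487.54.
(200−151)/(487.54−426.10) × (441.51−426.10) + 151 = 49/61.44 × 15.41 + 151 ≈ 163.29 → 163.
CO: 12.376 ∈ [7.818, 16.257] ↔ index [51, 100].
51 + (12.376−7.818)·(100−51)/(16.257−7.818) = 51 + 4.558·49/8.439 ≈ 77.47, so AQI = 77.
Sub-indices: SO₂→52, PM10→163, CO→77. Ranked high→low: 163, 77, 52. Second-highest sub-index = 77.

77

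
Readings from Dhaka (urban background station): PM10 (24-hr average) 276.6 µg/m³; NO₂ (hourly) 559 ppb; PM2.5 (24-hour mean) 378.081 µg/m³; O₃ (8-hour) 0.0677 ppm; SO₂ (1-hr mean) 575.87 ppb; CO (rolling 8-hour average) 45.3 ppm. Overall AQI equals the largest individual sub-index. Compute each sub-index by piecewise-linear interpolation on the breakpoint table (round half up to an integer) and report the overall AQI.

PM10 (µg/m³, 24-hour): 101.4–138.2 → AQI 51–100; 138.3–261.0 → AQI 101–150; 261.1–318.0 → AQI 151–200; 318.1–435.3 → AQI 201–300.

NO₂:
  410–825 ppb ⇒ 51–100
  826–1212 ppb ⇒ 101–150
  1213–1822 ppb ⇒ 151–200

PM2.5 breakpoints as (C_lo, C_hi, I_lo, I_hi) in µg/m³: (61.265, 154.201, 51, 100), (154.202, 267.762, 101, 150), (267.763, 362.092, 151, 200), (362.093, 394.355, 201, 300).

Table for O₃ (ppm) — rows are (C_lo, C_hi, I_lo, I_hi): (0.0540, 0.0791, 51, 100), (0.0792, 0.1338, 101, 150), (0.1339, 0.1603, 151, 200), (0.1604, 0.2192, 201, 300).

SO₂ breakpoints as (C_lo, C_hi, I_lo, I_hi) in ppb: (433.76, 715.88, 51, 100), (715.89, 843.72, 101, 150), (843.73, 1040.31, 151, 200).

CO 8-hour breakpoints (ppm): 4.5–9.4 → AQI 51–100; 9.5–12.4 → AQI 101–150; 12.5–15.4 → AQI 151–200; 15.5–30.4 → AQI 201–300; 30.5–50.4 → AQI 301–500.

449

PM10: 276.6 ∈ [261.1, 318.0] ↔ index [151, 200].
151 + (276.6−261.1)·(200−151)/(318.0−261.1) = 151 + 15.5·49/56.9 ≈ 164.35, so AQI = 164.
NO₂: 559 ∈ [410, 825] ↔ index [51, 100].
51 + (559−410)·(100−51)/(825−410) = 51 + 149·49/415 ≈ 68.59, so AQI = 69.
PM2.5: 378.081 lies in 362.093–394.355, so I_lo=201, I_hi=300, C_lo=362.093, C_hi=394.355.
(300−201)/(394.355−362.093) × (378.081−362.093) + 201 = 99/32.262 × 15.988 + 201 ≈ 250.06 → 250.
O₃: row 0.0540–0.0791 (AQI 51–100). (100−51)·(0.0677−0.0540)/(0.0791−0.0540) + 51 = 49·0.0137/0.0251 + 51 ≈ 77.75 → 78.
SO₂: 575.87 ∈ [433.76, 715.88] ↔ index [51, 100].
51 + (575.87−433.76)·(100−51)/(715.88−433.76) = 51 + 142.11·49/282.12 ≈ 75.68, so AQI = 76.
CO 45.3: bracket 30.5–50.4 → index 301–500; slope 199/19.9, offset 14.8.
AQI = 301 + 199/19.9·14.8 ≈ 449.00 ⇒ 449.
Sub-indices: PM10→164, NO₂→69, PM2.5→250, O₃→78, SO₂→76, CO→449. Overall AQI = max = 449; dominant pollutant is CO.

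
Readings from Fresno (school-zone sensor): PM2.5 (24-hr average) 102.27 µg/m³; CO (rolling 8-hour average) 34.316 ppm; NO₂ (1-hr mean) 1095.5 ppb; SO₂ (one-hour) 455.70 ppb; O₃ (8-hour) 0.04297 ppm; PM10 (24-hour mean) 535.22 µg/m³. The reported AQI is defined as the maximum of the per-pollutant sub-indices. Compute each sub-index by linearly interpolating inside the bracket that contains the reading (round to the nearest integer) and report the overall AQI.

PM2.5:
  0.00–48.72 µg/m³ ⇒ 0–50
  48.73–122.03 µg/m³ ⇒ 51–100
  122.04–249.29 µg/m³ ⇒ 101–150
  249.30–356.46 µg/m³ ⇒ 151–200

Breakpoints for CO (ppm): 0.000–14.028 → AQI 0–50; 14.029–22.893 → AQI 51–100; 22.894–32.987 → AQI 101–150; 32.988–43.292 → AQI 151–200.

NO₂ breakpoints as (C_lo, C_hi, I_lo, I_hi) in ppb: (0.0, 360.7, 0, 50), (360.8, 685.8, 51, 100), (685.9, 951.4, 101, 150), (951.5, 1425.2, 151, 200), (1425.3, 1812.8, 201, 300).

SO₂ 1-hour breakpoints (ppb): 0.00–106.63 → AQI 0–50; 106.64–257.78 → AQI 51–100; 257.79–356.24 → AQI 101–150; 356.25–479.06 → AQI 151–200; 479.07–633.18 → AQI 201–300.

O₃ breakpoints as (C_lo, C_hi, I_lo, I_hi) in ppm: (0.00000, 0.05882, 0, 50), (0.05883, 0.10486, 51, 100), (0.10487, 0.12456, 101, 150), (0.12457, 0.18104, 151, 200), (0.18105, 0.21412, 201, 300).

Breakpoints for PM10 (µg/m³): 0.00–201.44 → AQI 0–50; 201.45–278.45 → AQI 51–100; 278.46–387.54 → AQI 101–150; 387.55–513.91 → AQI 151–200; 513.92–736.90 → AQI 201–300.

PM2.5: row 48.73–122.03 (AQI 51–100). (100−51)·(102.27−48.73)/(122.03−48.73) + 51 = 49·53.54/73.30 + 51 ≈ 86.79 → 87.
CO 34.316: bracket 32.988–43.292 → index 151–200; slope 49/10.304, offset 1.328.
AQI = 151 + 49/10.304·1.328 ≈ 157.32 ⇒ 157.
NO₂: row 951.5–1425.2 (AQI 151–200). (200−151)·(1095.5−951.5)/(1425.2−951.5) + 151 = 49·144.0/473.7 + 151 ≈ 165.90 → 166.
SO₂: row 356.25–479.06 (AQI 151–200). (200−151)·(455.70−356.25)/(479.06−356.25) + 151 = 49·99.45/122.81 + 151 ≈ 190.68 → 191.
O₃: 0.04297 lies in 0.00000–0.05882, so I_lo=0, I_hi=50, C_lo=0.00000, C_hi=0.05882.
(50−0)/(0.05882−0.00000) × (0.04297−0.00000) + 0 = 50/0.05882 × 0.04297 + 0 ≈ 36.53 → 37.
PM10: 535.22 lies in 513.92–736.90, so I_lo=201, I_hi=300, C_lo=513.92, C_hi=736.90.
(300−201)/(736.90−513.92) × (535.22−513.92) + 201 = 99/222.98 × 21.30 + 201 ≈ 210.46 → 210.
Sub-indices: PM2.5→87, CO→157, NO₂→166, SO₂→191, O₃→37, PM10→210. Overall AQI = max = 210; dominant pollutant is PM10.

210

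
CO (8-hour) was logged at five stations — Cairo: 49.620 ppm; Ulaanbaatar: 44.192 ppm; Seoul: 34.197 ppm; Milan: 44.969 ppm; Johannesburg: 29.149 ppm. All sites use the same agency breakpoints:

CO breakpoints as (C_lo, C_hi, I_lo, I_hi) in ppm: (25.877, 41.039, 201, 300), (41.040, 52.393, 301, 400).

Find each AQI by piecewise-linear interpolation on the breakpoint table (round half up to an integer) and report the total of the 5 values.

Cairo: 49.620 ∈ [41.040, 52.393] ↔ index [301, 400].
301 + (49.620−41.040)·(400−301)/(52.393−41.040) = 301 + 8.580·99/11.353 ≈ 375.82, so AQI = 376.
Ulaanbaatar: row 41.040–52.393 (AQI 301–400). (400−301)·(44.192−41.040)/(52.393−41.040) + 301 = 99·3.152/11.353 + 301 ≈ 328.49 → 328.
Seoul: 34.197 ∈ [25.877, 41.039] ↔ index [201, 300].
201 + (34.197−25.877)·(300−201)/(41.039−25.877) = 201 + 8.320·99/15.162 ≈ 255.33, so AQI = 255.
Milan: 44.969 ∈ [41.040, 52.393] ↔ index [301, 400].
301 + (44.969−41.040)·(400−301)/(52.393−41.040) = 301 + 3.929·99/11.353 ≈ 335.26, so AQI = 335.
Johannesburg 29.149: bracket 25.877–41.039 → index 201–300; slope 99/15.162, offset 3.272.
AQI = 201 + 99/15.162·3.272 ≈ 222.36 ⇒ 222.
AQIs: Cairo=376, Ulaanbaatar=328, Seoul=255, Milan=335, Johannesburg=222. Sum = 376 + 328 + 255 + 335 + 222 = 1516.

1516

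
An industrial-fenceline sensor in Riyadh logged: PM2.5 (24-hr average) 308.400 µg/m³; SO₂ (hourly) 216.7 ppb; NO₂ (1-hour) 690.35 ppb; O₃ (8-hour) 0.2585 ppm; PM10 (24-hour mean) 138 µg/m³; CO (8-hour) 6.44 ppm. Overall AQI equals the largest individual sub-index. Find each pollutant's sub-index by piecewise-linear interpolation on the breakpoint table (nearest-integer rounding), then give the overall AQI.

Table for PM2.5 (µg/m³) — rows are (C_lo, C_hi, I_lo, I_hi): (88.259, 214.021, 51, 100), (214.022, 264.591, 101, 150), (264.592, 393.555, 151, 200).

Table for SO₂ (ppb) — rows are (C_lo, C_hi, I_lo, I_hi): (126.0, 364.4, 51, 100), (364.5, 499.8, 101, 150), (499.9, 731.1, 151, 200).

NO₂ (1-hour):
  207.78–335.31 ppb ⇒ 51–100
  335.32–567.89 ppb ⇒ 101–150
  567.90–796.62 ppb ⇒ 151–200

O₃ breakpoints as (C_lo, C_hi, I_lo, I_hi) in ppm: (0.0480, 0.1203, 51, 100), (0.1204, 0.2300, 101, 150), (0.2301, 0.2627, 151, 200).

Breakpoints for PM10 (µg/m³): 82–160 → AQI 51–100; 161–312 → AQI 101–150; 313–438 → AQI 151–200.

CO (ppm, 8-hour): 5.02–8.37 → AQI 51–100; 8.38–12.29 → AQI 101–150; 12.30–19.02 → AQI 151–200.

PM2.5: 308.400 ∈ [264.592, 393.555] ↔ index [151, 200].
151 + (308.400−264.592)·(200−151)/(393.555−264.592) = 151 + 43.808·49/128.963 ≈ 167.65, so AQI = 168.
SO₂: row 126.0–364.4 (AQI 51–100). (100−51)·(216.7−126.0)/(364.4−126.0) + 51 = 49·90.7/238.4 + 51 ≈ 69.64 → 70.
NO₂: row 567.90–796.62 (AQI 151–200). (200−151)·(690.35−567.90)/(796.62−567.90) + 151 = 49·122.45/228.72 + 151 ≈ 177.23 → 177.
O₃: 0.2585 ∈ [0.2301, 0.2627] ↔ index [151, 200].
151 + (0.2585−0.2301)·(200−151)/(0.2627−0.2301) = 151 + 0.0284·49/0.0326 ≈ 193.69, so AQI = 194.
PM10: row 82–160 (AQI 51–100). (100−51)·(138−82)/(160−82) + 51 = 49·56/78 + 51 ≈ 86.18 → 86.
CO 6.44: bracket 5.02–8.37 → index 51–100; slope 49/3.35, offset 1.42.
AQI = 51 + 49/3.35·1.42 ≈ 71.77 ⇒ 72.
Sub-indices: PM2.5→168, SO₂→70, NO₂→177, O₃→194, PM10→86, CO→72. Overall AQI = max = 194; dominant pollutant is O₃.

194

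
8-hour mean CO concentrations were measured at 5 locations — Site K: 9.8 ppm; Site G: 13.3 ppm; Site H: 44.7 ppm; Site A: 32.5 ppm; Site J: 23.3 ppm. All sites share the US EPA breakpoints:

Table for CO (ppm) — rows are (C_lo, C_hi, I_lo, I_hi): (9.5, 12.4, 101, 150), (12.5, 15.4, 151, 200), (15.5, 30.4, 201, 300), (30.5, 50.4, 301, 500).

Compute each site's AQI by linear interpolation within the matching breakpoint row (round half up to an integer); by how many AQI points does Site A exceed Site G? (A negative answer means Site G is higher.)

156

Site K: 9.8 ∈ [9.5, 12.4] ↔ index [101, 150].
101 + (9.8−9.5)·(150−101)/(12.4−9.5) = 101 + 0.3·49/2.9 ≈ 106.07, so AQI = 106.
Site G: 13.3 lies in 12.5–15.4, so I_lo=151, I_hi=200, C_lo=12.5, C_hi=15.4.
(200−151)/(15.4−12.5) × (13.3−12.5) + 151 = 49/2.9 × 0.8 + 151 ≈ 164.52 → 165.
Site H: 44.7 ∈ [30.5, 50.4] ↔ index [301, 500].
301 + (44.7−30.5)·(500−301)/(50.4−30.5) = 301 + 14.2·199/19.9 ≈ 443.00, so AQI = 443.
Site A 32.5: bracket 30.5–50.4 → index 301–500; slope 199/19.9, offset 2.0.
AQI = 301 + 199/19.9·2.0 ≈ 321.00 ⇒ 321.
Site J: 23.3 lies in 15.5–30.4, so I_lo=201, I_hi=300, C_lo=15.5, C_hi=30.4.
(300−201)/(30.4−15.5) × (23.3−15.5) + 201 = 99/14.9 × 7.8 + 201 ≈ 252.83 → 253.
AQIs: Site K=106, Site G=165, Site H=443, Site A=321, Site J=253. Site A (321) − Site G (165) = 156.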